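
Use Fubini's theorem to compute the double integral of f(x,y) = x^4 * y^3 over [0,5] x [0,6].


By Fubini's theorem, the double integral factors as a product of single integrals:
Step 1: integral_0^5 x^4 dx = [x^5/5] from 0 to 5
     = 5^5/5 = 625
Step 2: integral_0^6 y^3 dy = [y^4/4] from 0 to 6
     = 6^4/4 = 324
Step 3: Double integral = 625 * 324 = 202500


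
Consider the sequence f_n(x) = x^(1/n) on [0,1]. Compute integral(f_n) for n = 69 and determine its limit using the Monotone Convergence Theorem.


At n = 69: f_69(x) = x^(1/69).
Step 1: integral(x^(1/69), 0, 1) = [x^(1/69+1) / (1/69+1)] from 0 to 1
     = 1 / (1/69 + 1) = 1 / ((69+1)/69) = 69/(69+1)
     = 69/70 = 0.985714
Step 2: As n -> infinity, f_n(x) = x^(1/n) -> 1 for x in (0,1], and f_n is increasing in n.
By MCT, lim_n integral(f_n) = integral(lim_n f_n) = integral(1, 0, 1) = 1.
Step 3: Verify convergence: 69/70 = 0.985714 -> 1


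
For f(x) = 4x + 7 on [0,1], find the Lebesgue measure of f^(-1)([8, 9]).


f^(-1)([8, 9]) = {x : 8 <= 4x + 7 <= 9}
Solving: (8 - 7)/4 <= x <= (9 - 7)/4
= [0.25, 0.5]
Intersecting with [0,1]: [0.25, 0.5]
Measure = 0.5 - 0.25 = 0.25


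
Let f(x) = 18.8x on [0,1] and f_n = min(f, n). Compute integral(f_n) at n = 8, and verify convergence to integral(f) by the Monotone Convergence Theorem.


f(x) = 18.8x on [0,1]; f_n(x) = min(18.8x, n). At n = 8:
Step 1: f(x) reaches 8 at x = 8/18.8 = 0.425532
Step 2: integral(f_8) = integral(18.8x, 0, 0.425532) + integral(8, 0.425532, 1)
       = 18.8*0.425532^2/2 + 8*(1 - 0.425532)
       = 1.702128 + 4.595745
       = 6.297872
Step 3: As n -> infinity, f_n increases to f, so by MCT integral(f_n) -> integral(f) = 18.8/2 = 9.4.
Convergence: integral(f_8) = 6.297872 -> 9.4 as n -> infinity


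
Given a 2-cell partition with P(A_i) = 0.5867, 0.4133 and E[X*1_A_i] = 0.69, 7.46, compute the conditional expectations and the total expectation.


For each cell A_i: E[X|A_i] = E[X*1_A_i] / P(A_i)
Step 1: E[X|A_1] = 0.69 / 0.5867 = 1.17607
Step 2: E[X|A_2] = 7.46 / 0.4133 = 18.049843
Verification: E[X] = sum E[X*1_A_i] = 0.69 + 7.46 = 8.15


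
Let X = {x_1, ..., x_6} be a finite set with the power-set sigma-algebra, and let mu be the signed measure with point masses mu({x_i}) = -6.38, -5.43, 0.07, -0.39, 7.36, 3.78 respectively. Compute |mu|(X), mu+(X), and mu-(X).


Step 1: Every measurable set is a union of atoms (the cells / points), so a Hahn decomposition is
  obtained by grouping atoms by sign: P = union of atoms with mu > 0, N = union of the remaining atoms.
  Atoms in P (indices): 3, 5, 6;  atoms in N (indices): 1, 2, 4
  Positive values: 0.07, 7.36, 3.78
  Negative values: -6.38, -5.43, -0.39
Step 2: mu+(X) = mu(P) = sum of positive atom values = 11.21
Step 3: mu-(X) = -mu(N) = sum of |negative atom values| = 12.2
Step 4: |mu|(X) = mu+(X) + mu-(X) = 11.21 + 12.2 = 23.41


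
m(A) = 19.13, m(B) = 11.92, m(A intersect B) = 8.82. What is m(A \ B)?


m(A \ B) = m(A) - m(A n B)
= 19.13 - 8.82
= 10.31


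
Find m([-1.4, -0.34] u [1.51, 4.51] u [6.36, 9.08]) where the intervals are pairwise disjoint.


For pairwise disjoint intervals, m(union) = sum of lengths.
= (-0.34 - -1.4) + (4.51 - 1.51) + (9.08 - 6.36)
= 1.06 + 3 + 2.72
= 6.78


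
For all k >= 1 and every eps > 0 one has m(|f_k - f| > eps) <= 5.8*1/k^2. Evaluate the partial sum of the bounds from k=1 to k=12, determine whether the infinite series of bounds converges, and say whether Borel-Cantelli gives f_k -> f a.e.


Step 1: List the terms 5.8*1/k^2 for k = 1 to 12:
  k=1: 5.8
  k=2: 1.45
  k=3: 0.644444
  k=4: 0.3625
  k=5: 0.232
  k=6: 0.161111
  k=7: 0.118367
  k=8: 0.090625
  k=9: 0.071605
  k=10: 0.058
  k=11: 0.047934
  k=12: 0.040278
Step 2: Partial sum = 5.8 + 1.45 + 0.644444 + 0.3625 + 0.232 + 0.161111 + 0.118367 + 0.090625 + 0.071605 + 0.058 + 0.047934 + 0.040278
     = 9.076865
Step 3: The full series sum_(k>=1) 5.8*1/k^2 converges (p-series with p = 2 > 1; a constant multiple of a convergent series converges).
Step 4: Fix eps > 0. Since sum_k m(|f_k - f| > eps) < infinity, the Borel-Cantelli lemma gives
        m(limsup_k {|f_k - f| > eps}) = 0, i.e. for a.e. x, |f_k(x) - f(x)| <= eps for all large k.
        Applying this with eps = 1/j for j = 1, 2, ... and intersecting the countably many full-measure sets,
        for a.e. x we get limsup_k |f_k(x) - f(x)| <= 1/j for every j, hence f_k -> f almost everywhere.
Conclusion: series converges; Borel-Cantelli yields f_k -> f a.e.


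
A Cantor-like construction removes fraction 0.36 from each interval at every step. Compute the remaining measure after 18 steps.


Step 1: At each step, fraction remaining = 1 - 0.36 = 0.64
Step 2: After 18 steps, measure = (0.64)^18
Result = 3.245186e-04


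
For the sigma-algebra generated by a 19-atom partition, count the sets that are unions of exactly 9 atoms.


Each element of F is a union of some subset of the 19 atoms.
Elements that are unions of exactly 9 atoms correspond to 9-element subsets of the 19 atoms.
Count = C(19, 9) = 19! / (9! * 10!) = 92378.


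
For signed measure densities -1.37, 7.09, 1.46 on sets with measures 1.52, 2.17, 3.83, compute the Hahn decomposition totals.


Step 1: Compute signed measure on each set:
  Set 1: -1.37 * 1.52 = -2.0824
  Set 2: 7.09 * 2.17 = 15.3853
  Set 3: 1.46 * 3.83 = 5.5918
Step 2: Total signed measure = (-2.0824) + (15.3853) + (5.5918)
     = 18.8947
Step 3: Positive part mu+(X) = sum of positive contributions = 20.9771
Step 4: Negative part mu-(X) = |sum of negative contributions| = 2.0824


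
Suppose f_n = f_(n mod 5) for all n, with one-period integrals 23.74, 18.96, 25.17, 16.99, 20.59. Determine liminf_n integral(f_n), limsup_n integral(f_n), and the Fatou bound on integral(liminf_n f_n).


The sequence (integral(f_n)) is periodic with period 5, repeating the values 23.74, 18.96, 25.17, 16.99, 20.59 indefinitely.
Step 1: For a periodic sequence, every tail (a_m, a_(m+1), ...) contains all 5 period values infinitely often.
Step 2: Hence inf of every tail = min of the period values = min(23.74, 18.96, 25.17, 16.99, 20.59) = 16.99.
        liminf_n integral(f_n) = sup over m of (inf of tail from m) = 16.99.
Step 3: Similarly sup of every tail = max of the period values = 25.17.
        limsup_n integral(f_n) = 25.17.
Step 4: Fatou's lemma: integral(liminf_n f_n) <= liminf_n integral(f_n) = 16.99.
        So the integral of the pointwise liminf is at most 16.99.


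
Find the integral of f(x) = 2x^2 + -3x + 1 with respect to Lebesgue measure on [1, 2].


The Lebesgue integral of a Riemann-integrable function agrees with the Riemann integral.
Antiderivative F(x) = (2/3)x^3 + (-3/2)x^2 + 1x
F(2) = (2/3)*2^3 + (-3/2)*2^2 + 1*2
     = (2/3)*8 + (-3/2)*4 + 1*2
     = 5.333333 + -6 + 2
     = 1.333333
F(1) = 0.166667
Integral = F(2) - F(1) = 1.333333 - 0.166667 = 1.166667


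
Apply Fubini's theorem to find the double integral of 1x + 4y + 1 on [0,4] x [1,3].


By Fubini, integrate in x first, then y.
Step 1: Fix y, integrate over x in [0,4]:
  integral(1x + 4y + 1, x=0..4)
  = 1*(4^2 - 0^2)/2 + (4y + 1)*(4 - 0)
  = 8 + (4y + 1)*4
  = 8 + 16y + 4
  = 12 + 16y
Step 2: Integrate over y in [1,3]:
  integral(12 + 16y, y=1..3)
  = 12*2 + 16*(3^2 - 1^2)/2
  = 24 + 64
  = 88


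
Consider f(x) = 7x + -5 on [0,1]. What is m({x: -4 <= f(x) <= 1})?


f^(-1)([-4, 1]) = {x : -4 <= 7x + -5 <= 1}
Solving: (-4 - -5)/7 <= x <= (1 - -5)/7
= [0.142857, 0.857143]
Intersecting with [0,1]: [0.142857, 0.857143]
Measure = 0.857143 - 0.142857 = 0.714286


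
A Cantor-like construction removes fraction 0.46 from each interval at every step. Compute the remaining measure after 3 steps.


Step 1: At each step, fraction remaining = 1 - 0.46 = 0.54
Step 2: After 3 steps, measure = (0.54)^3
Step 3: Computing the power step by step:
  After step 1: 0.54
  After step 2: 0.2916
  After step 3: 0.157464
Result = 0.157464


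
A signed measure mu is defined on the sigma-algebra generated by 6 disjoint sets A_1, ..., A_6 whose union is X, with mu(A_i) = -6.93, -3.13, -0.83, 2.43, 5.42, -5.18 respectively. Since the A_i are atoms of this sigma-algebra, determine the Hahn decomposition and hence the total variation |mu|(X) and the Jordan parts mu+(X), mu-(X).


Step 1: Every measurable set is a union of atoms (the cells / points), so a Hahn decomposition is
  obtained by grouping atoms by sign: P = union of atoms with mu > 0, N = union of the remaining atoms.
  Atoms in P (indices): 4, 5;  atoms in N (indices): 1, 2, 3, 6
  Positive values: 2.43, 5.42
  Negative values: -6.93, -3.13, -0.83, -5.18
Step 2: mu+(X) = mu(P) = sum of positive atom values = 7.85
Step 3: mu-(X) = -mu(N) = sum of |negative atom values| = 16.07
Step 4: |mu|(X) = mu+(X) + mu-(X) = 7.85 + 16.07 = 23.92


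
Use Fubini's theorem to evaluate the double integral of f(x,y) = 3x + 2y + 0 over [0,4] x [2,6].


By Fubini, integrate in x first, then y.
Step 1: Fix y, integrate over x in [0,4]:
  integral(3x + 2y + 0, x=0..4)
  = 3*(4^2 - 0^2)/2 + (2y + 0)*(4 - 0)
  = 24 + (2y + 0)*4
  = 24 + 8y + 0
  = 24 + 8y
Step 2: Integrate over y in [2,6]:
  integral(24 + 8y, y=2..6)
  = 24*4 + 8*(6^2 - 2^2)/2
  = 96 + 128
  = 224


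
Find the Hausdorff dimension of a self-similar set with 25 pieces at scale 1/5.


For a self-similar set with N copies scaled by 1/r:
dim_H = log(N)/log(r) = log(25)/log(5)
= 3.218876/1.609438
= 2


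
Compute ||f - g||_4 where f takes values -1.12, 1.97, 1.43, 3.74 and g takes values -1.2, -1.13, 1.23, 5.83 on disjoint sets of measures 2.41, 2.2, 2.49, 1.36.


Step 1: Compute differences f_i - g_i:
  -1.12 - -1.2 = 0.08
  1.97 - -1.13 = 3.1
  1.43 - 1.23 = 0.2
  3.74 - 5.83 = -2.09
Step 2: Compute |diff|^4 * measure for each set:
  |0.08|^4 * 2.41 = 4.096000e-05 * 2.41 = 9.871360e-05
  |3.1|^4 * 2.2 = 92.3521 * 2.2 = 203.17462
  |0.2|^4 * 2.49 = 0.0016 * 2.49 = 0.003984
  |-2.09|^4 * 1.36 = 19.080298 * 1.36 = 25.949205
Step 3: Sum = 229.127907
Step 4: ||f-g||_4 = (229.127907)^(1/4) = 3.890626


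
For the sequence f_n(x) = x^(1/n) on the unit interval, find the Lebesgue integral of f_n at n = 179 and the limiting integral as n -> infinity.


At n = 179: f_179(x) = x^(1/179).
Step 1: integral(x^(1/179), 0, 1) = [x^(1/179+1) / (1/179+1)] from 0 to 1
     = 1 / (1/179 + 1) = 1 / ((179+1)/179) = 179/(179+1)
     = 179/180 = 0.994444
Step 2: As n -> infinity, f_n(x) = x^(1/n) -> 1 for x in (0,1], and f_n is increasing in n.
By MCT, lim_n integral(f_n) = integral(lim_n f_n) = integral(1, 0, 1) = 1.
Step 3: Verify convergence: 179/180 = 0.994444 -> 1


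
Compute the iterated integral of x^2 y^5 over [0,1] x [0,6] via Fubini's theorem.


By Fubini's theorem, the double integral factors as a product of single integrals:
Step 1: integral_0^1 x^2 dx = [x^3/3] from 0 to 1
     = 1^3/3 = 0.333333
Step 2: integral_0^6 y^5 dy = [y^6/6] from 0 to 6
     = 6^6/6 = 7776
Step 3: Double integral = 0.333333 * 7776 = 2592


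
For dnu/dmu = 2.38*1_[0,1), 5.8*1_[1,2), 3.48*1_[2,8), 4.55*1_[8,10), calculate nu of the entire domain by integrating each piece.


Integrate each piece of the Radon-Nikodym derivative:
Step 1: integral_0^1 2.38 dx = 2.38*(1-0) = 2.38*1 = 2.38
Step 2: integral_1^2 5.8 dx = 5.8*(2-1) = 5.8*1 = 5.8
Step 3: integral_2^8 3.48 dx = 3.48*(8-2) = 3.48*6 = 20.88
Step 4: integral_8^10 4.55 dx = 4.55*(10-8) = 4.55*2 = 9.1
Total: 2.38 + 5.8 + 20.88 + 9.1 = 38.16


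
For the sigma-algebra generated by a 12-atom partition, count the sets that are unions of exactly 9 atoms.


Each element of F is a union of some subset of the 12 atoms.
Elements that are unions of exactly 9 atoms correspond to 9-element subsets of the 12 atoms.
Count = C(12, 9) = 12! / (9! * 3!) = 220.


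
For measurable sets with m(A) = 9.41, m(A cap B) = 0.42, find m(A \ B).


m(A \ B) = m(A) - m(A n B)
= 9.41 - 0.42
= 8.99


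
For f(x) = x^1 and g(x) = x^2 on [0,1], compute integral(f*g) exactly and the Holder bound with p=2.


Step 1: Exact integral of f*g = integral(x^3, 0, 1) = 1/4
     = 0.25
Step 2: Holder bound with p=2, q=2:
  ||f||_p = (integral x^2 dx)^(1/2) = (1/3)^(1/2) = 0.57735
  ||g||_q = (integral x^4 dx)^(1/2) = (1/5)^(1/2) = 0.447214
Step 3: Holder bound = ||f||_p * ||g||_q = 0.57735 * 0.447214 = 0.258199
Verification: 0.25 <= 0.258199 (Holder holds)


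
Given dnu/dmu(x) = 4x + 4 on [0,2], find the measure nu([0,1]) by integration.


nu(A) = integral_A (dnu/dmu) dmu = integral_0^1 (4x + 4) dx
Step 1: Antiderivative F(x) = (4/2)x^2 + 4x
Step 2: F(1) = (4/2)*1^2 + 4*1 = 2 + 4 = 6
Step 3: F(0) = (4/2)*0^2 + 4*0 = 0.0 + 0 = 0.0
Step 4: nu([0,1]) = F(1) - F(0) = 6 - 0.0 = 6


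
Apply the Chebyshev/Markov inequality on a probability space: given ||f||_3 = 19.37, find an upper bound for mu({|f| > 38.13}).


Chebyshev/Markov inequality: mu(|f| > eps) <= (||f||_p / eps)^p
Step 1: ||f||_3 / eps = 19.37 / 38.13 = 0.507999
Step 2: Raise to power p = 3:
  (0.507999)^3 = 0.131096
Step 3: Therefore mu(|f| > 38.13) <= 0.131096


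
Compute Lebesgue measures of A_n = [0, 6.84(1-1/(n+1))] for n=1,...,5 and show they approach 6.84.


By continuity of measure from below: if A_n increases to A, then m(A_n) -> m(A).
Here A = [0, 6.84], so m(A) = 6.84
Step 1: a_1 = 6.84*(1 - 1/2) = 3.42, m(A_1) = 3.42
Step 2: a_2 = 6.84*(1 - 1/3) = 4.56, m(A_2) = 4.56
Step 3: a_3 = 6.84*(1 - 1/4) = 5.13, m(A_3) = 5.13
Step 4: a_4 = 6.84*(1 - 1/5) = 5.472, m(A_4) = 5.472
Step 5: a_5 = 6.84*(1 - 1/6) = 5.7, m(A_5) = 5.7
Limit: m(A_n) -> m([0,6.84]) = 6.84


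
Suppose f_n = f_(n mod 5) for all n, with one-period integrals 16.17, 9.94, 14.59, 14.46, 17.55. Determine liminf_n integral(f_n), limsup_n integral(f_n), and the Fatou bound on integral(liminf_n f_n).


The sequence (integral(f_n)) is periodic with period 5, repeating the values 16.17, 9.94, 14.59, 14.46, 17.55 indefinitely.
Step 1: For a periodic sequence, every tail (a_m, a_(m+1), ...) contains all 5 period values infinitely often.
Step 2: Hence inf of every tail = min of the period values = min(16.17, 9.94, 14.59, 14.46, 17.55) = 9.94.
        liminf_n integral(f_n) = sup over m of (inf of tail from m) = 9.94.
Step 3: Similarly sup of every tail = max of the period values = 17.55.
        limsup_n integral(f_n) = 17.55.
Step 4: Fatou's lemma: integral(liminf_n f_n) <= liminf_n integral(f_n) = 9.94.
        So the integral of the pointwise liminf is at most 9.94.


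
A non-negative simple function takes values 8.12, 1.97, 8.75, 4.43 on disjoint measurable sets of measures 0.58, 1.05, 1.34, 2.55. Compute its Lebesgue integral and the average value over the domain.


Step 1: Integral = sum(value_i * measure_i)
= 8.12*0.58 + 1.97*1.05 + 8.75*1.34 + 4.43*2.55
= 4.7096 + 2.0685 + 11.725 + 11.2965
= 29.7996
Step 2: Total measure of domain = 0.58 + 1.05 + 1.34 + 2.55 = 5.52
Step 3: Average value = 29.7996 / 5.52 = 5.398478


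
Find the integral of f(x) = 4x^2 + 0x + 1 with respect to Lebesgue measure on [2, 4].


The Lebesgue integral of a Riemann-integrable function agrees with the Riemann integral.
Antiderivative F(x) = (4/3)x^3 + (0/2)x^2 + 1x
F(4) = (4/3)*4^3 + (0/2)*4^2 + 1*4
     = (4/3)*64 + (0/2)*16 + 1*4
     = 85.333333 + 0.0 + 4
     = 89.333333
F(2) = 12.666667
Integral = F(4) - F(2) = 89.333333 - 12.666667 = 76.666667


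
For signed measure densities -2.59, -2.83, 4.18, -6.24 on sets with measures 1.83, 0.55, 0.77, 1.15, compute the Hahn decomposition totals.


Step 1: Compute signed measure on each set:
  Set 1: -2.59 * 1.83 = -4.7397
  Set 2: -2.83 * 0.55 = -1.5565
  Set 3: 4.18 * 0.77 = 3.2186
  Set 4: -6.24 * 1.15 = -7.176
Step 2: Total signed measure = (-4.7397) + (-1.5565) + (3.2186) + (-7.176)
     = -10.2536
Step 3: Positive part mu+(X) = sum of positive contributions = 3.2186
Step 4: Negative part mu-(X) = |sum of negative contributions| = 13.4722


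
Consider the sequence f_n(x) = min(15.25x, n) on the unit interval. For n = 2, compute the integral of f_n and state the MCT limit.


f(x) = 15.25x on [0,1]; f_n(x) = min(15.25x, n). At n = 2:
Step 1: f(x) reaches 2 at x = 2/15.25 = 0.131148
Step 2: integral(f_2) = integral(15.25x, 0, 0.131148) + integral(2, 0.131148, 1)
       = 15.25*0.131148^2/2 + 2*(1 - 0.131148)
       = 0.131148 + 1.737705
       = 1.868852
Step 3: As n -> infinity, f_n increases to f, so by MCT integral(f_n) -> integral(f) = 15.25/2 = 7.625.
Convergence: integral(f_2) = 1.868852 -> 7.625 as n -> infinity


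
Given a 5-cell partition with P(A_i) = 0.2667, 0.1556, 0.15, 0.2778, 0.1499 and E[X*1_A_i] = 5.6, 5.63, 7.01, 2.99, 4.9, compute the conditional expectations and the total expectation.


For each cell A_i: E[X|A_i] = E[X*1_A_i] / P(A_i)
Step 1: E[X|A_1] = 5.6 / 0.2667 = 20.997375
Step 2: E[X|A_2] = 5.63 / 0.1556 = 36.182519
Step 3: E[X|A_3] = 7.01 / 0.15 = 46.733333
Step 4: E[X|A_4] = 2.99 / 0.2778 = 10.763139
Step 5: E[X|A_5] = 4.9 / 0.1499 = 32.688459
Verification: E[X] = sum E[X*1_A_i] = 5.6 + 5.63 + 7.01 + 2.99 + 4.9 = 26.13


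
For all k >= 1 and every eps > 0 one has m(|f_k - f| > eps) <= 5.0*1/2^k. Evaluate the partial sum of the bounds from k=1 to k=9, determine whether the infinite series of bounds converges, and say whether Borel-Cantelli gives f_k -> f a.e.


Step 1: List the terms 5.0*1/2^k for k = 1 to 9:
  k=1: 2.5
  k=2: 1.25
  k=3: 0.625
  k=4: 0.3125
  k=5: 0.15625
  k=6: 0.078125
  k=7: 0.039062
  k=8: 0.019531
  k=9: 0.009766
Step 2: Partial sum = 2.5 + 1.25 + 0.625 + 0.3125 + 0.15625 + 0.078125 + 0.039062 + 0.019531 + 0.009766
     = 4.990234
Step 3: The full series sum_(k>=1) 5.0*1/2^k converges (geometric series with ratio 1/2 < 1; a constant multiple of a convergent series converges).
Step 4: Fix eps > 0. Since sum_k m(|f_k - f| > eps) < infinity, the Borel-Cantelli lemma gives
        m(limsup_k {|f_k - f| > eps}) = 0, i.e. for a.e. x, |f_k(x) - f(x)| <= eps for all large k.
        Applying this with eps = 1/j for j = 1, 2, ... and intersecting the countably many full-measure sets,
        for a.e. x we get limsup_k |f_k(x) - f(x)| <= 1/j for every j, hence f_k -> f almost everywhere.
Conclusion: series converges; Borel-Cantelli yields f_k -> f a.e.


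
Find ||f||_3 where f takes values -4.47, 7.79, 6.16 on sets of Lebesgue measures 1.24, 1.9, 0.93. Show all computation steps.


Step 1: Compute |f_i|^3 for each value:
  |-4.47|^3 = 89.314623
  |7.79|^3 = 472.729139
  |6.16|^3 = 233.744896
Step 2: Multiply by measures and sum:
  89.314623 * 1.24 = 110.750133
  472.729139 * 1.9 = 898.185364
  233.744896 * 0.93 = 217.382753
Sum = 110.750133 + 898.185364 + 217.382753 = 1226.31825
Step 3: Take the p-th root:
||f||_3 = (1226.31825)^(1/3) = 10.703712


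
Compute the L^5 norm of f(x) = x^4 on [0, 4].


Step 1: ||f||_5 = (integral_0^4 |x^4|^5 dx)^(1/5)
     = (integral_0^4 x^20 dx)^(1/5)
Step 2: integral_0^4 x^20 dx = [x^21/(21)] from 0 to 4 = 4^21/21
     = 4398046511104/21 = 2.094308e+11
Step 3: ||f||_5 = (2.094308e+11)^(1/5) = 183.741858


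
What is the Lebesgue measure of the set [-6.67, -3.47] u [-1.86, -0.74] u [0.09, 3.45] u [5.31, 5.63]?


For pairwise disjoint intervals, m(union) = sum of lengths.
= (-3.47 - -6.67) + (-0.74 - -1.86) + (3.45 - 0.09) + (5.63 - 5.31)
= 3.2 + 1.12 + 3.36 + 0.32
= 8


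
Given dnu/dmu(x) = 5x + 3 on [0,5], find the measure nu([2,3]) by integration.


nu(A) = integral_A (dnu/dmu) dmu = integral_2^3 (5x + 3) dx
Step 1: Antiderivative F(x) = (5/2)x^2 + 3x
Step 2: F(3) = (5/2)*3^2 + 3*3 = 22.5 + 9 = 31.5
Step 3: F(2) = (5/2)*2^2 + 3*2 = 10 + 6 = 16
Step 4: nu([2,3]) = F(3) - F(2) = 31.5 - 16 = 15.5


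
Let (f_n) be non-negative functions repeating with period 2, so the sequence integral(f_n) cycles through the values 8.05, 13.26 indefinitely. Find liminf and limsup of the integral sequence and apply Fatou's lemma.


The sequence (integral(f_n)) is periodic with period 2, repeating the values 8.05, 13.26 indefinitely.
Step 1: For a periodic sequence, every tail (a_m, a_(m+1), ...) contains all 2 period values infinitely often.
Step 2: Hence inf of every tail = min of the period values = min(8.05, 13.26) = 8.05.
        liminf_n integral(f_n) = sup over m of (inf of tail from m) = 8.05.
Step 3: Similarly sup of every tail = max of the period values = 13.26.
        limsup_n integral(f_n) = 13.26.
Step 4: Fatou's lemma: integral(liminf_n f_n) <= liminf_n integral(f_n) = 8.05.
        So the integral of the pointwise liminf is at most 8.05.


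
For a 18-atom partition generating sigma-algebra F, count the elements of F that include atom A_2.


Each element of F is a union of some subset S of the 18 atoms.
The element contains A_2 iff A_2 is in S.
So we count subsets S of {A_1,...,A_18} with A_2 in S: choose freely among the other 17 atoms.
Count = 2^(18-1) = 2^17 = 131072.


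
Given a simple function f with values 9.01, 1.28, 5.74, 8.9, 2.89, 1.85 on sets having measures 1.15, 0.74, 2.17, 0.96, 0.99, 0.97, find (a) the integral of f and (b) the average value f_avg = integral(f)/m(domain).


Step 1: Integral = sum(value_i * measure_i)
= 9.01*1.15 + 1.28*0.74 + 5.74*2.17 + 8.9*0.96 + 2.89*0.99 + 1.85*0.97
= 10.3615 + 0.9472 + 12.4558 + 8.544 + 2.8611 + 1.7945
= 36.9641
Step 2: Total measure of domain = 1.15 + 0.74 + 2.17 + 0.96 + 0.99 + 0.97 = 6.98
Step 3: Average value = 36.9641 / 6.98 = 5.295716


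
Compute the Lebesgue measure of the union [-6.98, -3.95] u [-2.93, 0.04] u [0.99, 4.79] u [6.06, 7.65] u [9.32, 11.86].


For pairwise disjoint intervals, m(union) = sum of lengths.
= (-3.95 - -6.98) + (0.04 - -2.93) + (4.79 - 0.99) + (7.65 - 6.06) + (11.86 - 9.32)
= 3.03 + 2.97 + 3.8 + 1.59 + 2.54
= 13.93


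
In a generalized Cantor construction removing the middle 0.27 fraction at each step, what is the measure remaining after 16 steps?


Step 1: At each step, fraction remaining = 1 - 0.27 = 0.73
Step 2: After 16 steps, measure = (0.73)^16
Result = 0.006504


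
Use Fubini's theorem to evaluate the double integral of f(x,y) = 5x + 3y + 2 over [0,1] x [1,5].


By Fubini, integrate in x first, then y.
Step 1: Fix y, integrate over x in [0,1]:
  integral(5x + 3y + 2, x=0..1)
  = 5*(1^2 - 0^2)/2 + (3y + 2)*(1 - 0)
  = 2.5 + (3y + 2)*1
  = 2.5 + 3y + 2
  = 4.5 + 3y
Step 2: Integrate over y in [1,5]:
  integral(4.5 + 3y, y=1..5)
  = 4.5*4 + 3*(5^2 - 1^2)/2
  = 18 + 36
  = 54


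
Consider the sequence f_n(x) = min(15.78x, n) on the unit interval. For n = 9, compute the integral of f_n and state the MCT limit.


f(x) = 15.78x on [0,1]; f_n(x) = min(15.78x, n). At n = 9:
Step 1: f(x) reaches 9 at x = 9/15.78 = 0.570342
Step 2: integral(f_9) = integral(15.78x, 0, 0.570342) + integral(9, 0.570342, 1)
       = 15.78*0.570342^2/2 + 9*(1 - 0.570342)
       = 2.56654 + 3.86692
       = 6.43346
Step 3: As n -> infinity, f_n increases to f, so by MCT integral(f_n) -> integral(f) = 15.78/2 = 7.89.
Convergence: integral(f_9) = 6.43346 -> 7.89 as n -> infinity


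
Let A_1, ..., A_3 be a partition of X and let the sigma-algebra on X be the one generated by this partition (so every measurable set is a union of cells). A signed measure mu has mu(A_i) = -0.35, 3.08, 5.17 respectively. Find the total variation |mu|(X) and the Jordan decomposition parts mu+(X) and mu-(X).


Step 1: Every measurable set is a union of atoms (the cells / points), so a Hahn decomposition is
  obtained by grouping atoms by sign: P = union of atoms with mu > 0, N = union of the remaining atoms.
  Atoms in P (indices): 2, 3;  atoms in N (indices): 1
  Positive values: 3.08, 5.17
  Negative values: -0.35
Step 2: mu+(X) = mu(P) = sum of positive atom values = 8.25
Step 3: mu-(X) = -mu(N) = sum of |negative atom values| = 0.35
Step 4: |mu|(X) = mu+(X) + mu-(X) = 8.25 + 0.35 = 8.6


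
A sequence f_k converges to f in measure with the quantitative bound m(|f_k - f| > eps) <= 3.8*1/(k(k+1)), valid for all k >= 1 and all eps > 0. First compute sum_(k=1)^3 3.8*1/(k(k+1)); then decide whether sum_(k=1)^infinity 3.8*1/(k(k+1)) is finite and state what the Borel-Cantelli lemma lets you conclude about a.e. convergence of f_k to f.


Step 1: List the terms 3.8*1/(k(k+1)) for k = 1 to 3:
  k=1: 1.9
  k=2: 0.633333
  k=3: 0.316667
Step 2: Partial sum = 1.9 + 0.633333 + 0.316667
     = 2.85
Step 3: The full series sum_(k>=1) 3.8*1/(k(k+1)) converges (telescoping series sum 1/(k(k+1)) = 1; a constant multiple of a convergent series converges).
Step 4: Fix eps > 0. Since sum_k m(|f_k - f| > eps) < infinity, the Borel-Cantelli lemma gives
        m(limsup_k {|f_k - f| > eps}) = 0, i.e. for a.e. x, |f_k(x) - f(x)| <= eps for all large k.
        Applying this with eps = 1/j for j = 1, 2, ... and intersecting the countably many full-measure sets,
        for a.e. x we get limsup_k |f_k(x) - f(x)| <= 1/j for every j, hence f_k -> f almost everywhere.
Conclusion: series converges; Borel-Cantelli yields f_k -> f a.e.


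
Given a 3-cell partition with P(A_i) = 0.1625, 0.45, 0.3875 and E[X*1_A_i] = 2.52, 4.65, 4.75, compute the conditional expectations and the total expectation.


For each cell A_i: E[X|A_i] = E[X*1_A_i] / P(A_i)
Step 1: E[X|A_1] = 2.52 / 0.1625 = 15.507692
Step 2: E[X|A_2] = 4.65 / 0.45 = 10.333333
Step 3: E[X|A_3] = 4.75 / 0.3875 = 12.258065
Verification: E[X] = sum E[X*1_A_i] = 2.52 + 4.65 + 4.75 = 11.92


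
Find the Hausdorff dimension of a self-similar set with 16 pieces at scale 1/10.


For a self-similar set with N copies scaled by 1/r:
dim_H = log(N)/log(r) = log(16)/log(10)
= 2.772589/2.302585
= 1.20412


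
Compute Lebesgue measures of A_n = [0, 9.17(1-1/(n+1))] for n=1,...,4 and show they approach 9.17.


By continuity of measure from below: if A_n increases to A, then m(A_n) -> m(A).
Here A = [0, 9.17], so m(A) = 9.17
Step 1: a_1 = 9.17*(1 - 1/2) = 4.585, m(A_1) = 4.585
Step 2: a_2 = 9.17*(1 - 1/3) = 6.1133, m(A_2) = 6.1133
Step 3: a_3 = 9.17*(1 - 1/4) = 6.8775, m(A_3) = 6.8775
Step 4: a_4 = 9.17*(1 - 1/5) = 7.336, m(A_4) = 7.336
Limit: m(A_n) -> m([0,9.17]) = 9.17


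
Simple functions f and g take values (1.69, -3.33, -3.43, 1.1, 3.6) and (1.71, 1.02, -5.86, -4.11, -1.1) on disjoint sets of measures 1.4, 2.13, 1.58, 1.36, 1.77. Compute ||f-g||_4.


Step 1: Compute differences f_i - g_i:
  1.69 - 1.71 = -0.02
  -3.33 - 1.02 = -4.35
  -3.43 - -5.86 = 2.43
  1.1 - -4.11 = 5.21
  3.6 - -1.1 = 4.7
Step 2: Compute |diff|^4 * measure for each set:
  |-0.02|^4 * 1.4 = 1.600000e-07 * 1.4 = 2.240000e-07
  |-4.35|^4 * 2.13 = 358.061006 * 2.13 = 762.669943
  |2.43|^4 * 1.58 = 34.867844 * 1.58 = 55.091194
  |5.21|^4 * 1.36 = 736.802165 * 1.36 = 1002.050944
  |4.7|^4 * 1.77 = 487.9681 * 1.77 = 863.703537
Step 3: Sum = 2683.515618
Step 4: ||f-g||_4 = (2683.515618)^(1/4) = 7.197407


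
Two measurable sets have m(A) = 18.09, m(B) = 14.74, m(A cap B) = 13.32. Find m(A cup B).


By inclusion-exclusion: m(A u B) = m(A) + m(B) - m(A n B)
= 18.09 + 14.74 - 13.32
= 19.51


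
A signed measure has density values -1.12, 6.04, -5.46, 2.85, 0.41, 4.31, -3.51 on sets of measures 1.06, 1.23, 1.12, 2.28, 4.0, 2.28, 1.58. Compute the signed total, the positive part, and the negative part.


Step 1: Compute signed measure on each set:
  Set 1: -1.12 * 1.06 = -1.1872
  Set 2: 6.04 * 1.23 = 7.4292
  Set 3: -5.46 * 1.12 = -6.1152
  Set 4: 2.85 * 2.28 = 6.498
  Set 5: 0.41 * 4.0 = 1.64
  Set 6: 4.31 * 2.28 = 9.8268
  Set 7: -3.51 * 1.58 = -5.5458
Step 2: Total signed measure = (-1.1872) + (7.4292) + (-6.1152) + (6.498) + (1.64) + (9.8268) + (-5.5458)
     = 12.5458
Step 3: Positive part mu+(X) = sum of positive contributions = 25.394
Step 4: Negative part mu-(X) = |sum of negative contributions| = 12.8482


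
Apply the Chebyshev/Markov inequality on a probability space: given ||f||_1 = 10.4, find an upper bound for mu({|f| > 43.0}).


Chebyshev/Markov inequality: mu(|f| > eps) <= (||f||_p / eps)^p
Step 1: ||f||_1 / eps = 10.4 / 43.0 = 0.24186
Step 2: Raise to power p = 1:
  (0.24186)^1 = 0.24186
Step 3: Therefore mu(|f| > 43.0) <= 0.24186


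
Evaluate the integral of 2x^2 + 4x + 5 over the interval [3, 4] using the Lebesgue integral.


The Lebesgue integral of a Riemann-integrable function agrees with the Riemann integral.
Antiderivative F(x) = (2/3)x^3 + (4/2)x^2 + 5x
F(4) = (2/3)*4^3 + (4/2)*4^2 + 5*4
     = (2/3)*64 + (4/2)*16 + 5*4
     = 42.666667 + 32 + 20
     = 94.666667
F(3) = 51
Integral = F(4) - F(3) = 94.666667 - 51 = 43.666667


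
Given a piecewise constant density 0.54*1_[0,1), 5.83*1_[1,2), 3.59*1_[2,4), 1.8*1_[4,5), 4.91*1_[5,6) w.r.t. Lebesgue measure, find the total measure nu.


Integrate each piece of the Radon-Nikodym derivative:
Step 1: integral_0^1 0.54 dx = 0.54*(1-0) = 0.54*1 = 0.54
Step 2: integral_1^2 5.83 dx = 5.83*(2-1) = 5.83*1 = 5.83
Step 3: integral_2^4 3.59 dx = 3.59*(4-2) = 3.59*2 = 7.18
Step 4: integral_4^5 1.8 dx = 1.8*(5-4) = 1.8*1 = 1.8
Step 5: integral_5^6 4.91 dx = 4.91*(6-5) = 4.91*1 = 4.91
Total: 0.54 + 5.83 + 7.18 + 1.8 + 4.91 = 20.26


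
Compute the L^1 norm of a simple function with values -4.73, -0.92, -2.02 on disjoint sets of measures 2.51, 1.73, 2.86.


Step 1: Compute |f_i|^1 for each value:
  |-4.73|^1 = 4.73
  |-0.92|^1 = 0.92
  |-2.02|^1 = 2.02
Step 2: Multiply by measures and sum:
  4.73 * 2.51 = 11.8723
  0.92 * 1.73 = 1.5916
  2.02 * 2.86 = 5.7772
Sum = 11.8723 + 1.5916 + 5.7772 = 19.2411
Step 3: Take the p-th root:
||f||_1 = (19.2411)^(1/1) = 19.2411


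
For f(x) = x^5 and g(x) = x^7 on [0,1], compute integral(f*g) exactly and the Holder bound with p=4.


Step 1: Exact integral of f*g = integral(x^12, 0, 1) = 1/13
     = 0.076923
Step 2: Holder bound with p=4, q=1.333333:
  ||f||_p = (integral x^20 dx)^(1/4) = (1/21)^(1/4) = 0.467138
  ||g||_q = (integral x^9.333333 dx)^(1/1.333333) = (1/10.333333)^(1/1.333333) = 0.173508
Step 3: Holder bound = ||f||_p * ||g||_q = 0.467138 * 0.173508 = 0.081052
Verification: 0.076923 <= 0.081052 (Holder holds)


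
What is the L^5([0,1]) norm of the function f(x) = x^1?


Step 1: ||f||_5 = (integral_0^1 |x^1|^5 dx)^(1/5)
     = (integral_0^1 x^5 dx)^(1/5)
Step 2: integral_0^1 x^5 dx = [x^6/(6)] from 0 to 1 = 1^6/6
     = 1/6 = 0.166667
Step 3: ||f||_5 = (0.166667)^(1/5) = 0.698827


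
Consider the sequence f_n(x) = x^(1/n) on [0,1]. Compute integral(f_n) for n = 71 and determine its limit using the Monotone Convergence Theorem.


At n = 71: f_71(x) = x^(1/71).
Step 1: integral(x^(1/71), 0, 1) = [x^(1/71+1) / (1/71+1)] from 0 to 1
     = 1 / (1/71 + 1) = 1 / ((71+1)/71) = 71/(71+1)
     = 71/72 = 0.986111
Step 2: As n -> infinity, f_n(x) = x^(1/n) -> 1 for x in (0,1], and f_n is increasing in n.
By MCT, lim_n integral(f_n) = integral(lim_n f_n) = integral(1, 0, 1) = 1.
Step 3: Verify convergence: 71/72 = 0.986111 -> 1


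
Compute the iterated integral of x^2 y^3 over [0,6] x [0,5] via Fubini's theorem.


By Fubini's theorem, the double integral factors as a product of single integrals:
Step 1: integral_0^6 x^2 dx = [x^3/3] from 0 to 6
     = 6^3/3 = 72
Step 2: integral_0^5 y^3 dy = [y^4/4] from 0 to 5
     = 5^4/4 = 156.25
Step 3: Double integral = 72 * 156.25 = 11250


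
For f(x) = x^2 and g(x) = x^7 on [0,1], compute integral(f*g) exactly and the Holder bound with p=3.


Step 1: Exact integral of f*g = integral(x^9, 0, 1) = 1/10
     = 0.1
Step 2: Holder bound with p=3, q=1.5:
  ||f||_p = (integral x^6 dx)^(1/3) = (1/7)^(1/3) = 0.522758
  ||g||_q = (integral x^10.5 dx)^(1/1.5) = (1/11.5)^(1/1.5) = 0.196276
Step 3: Holder bound = ||f||_p * ||g||_q = 0.522758 * 0.196276 = 0.102605
Verification: 0.1 <= 0.102605 (Holder holds)


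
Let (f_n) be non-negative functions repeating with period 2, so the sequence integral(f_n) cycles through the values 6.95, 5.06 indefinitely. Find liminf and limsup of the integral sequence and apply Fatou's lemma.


The sequence (integral(f_n)) is periodic with period 2, repeating the values 6.95, 5.06 indefinitely.
Step 1: For a periodic sequence, every tail (a_m, a_(m+1), ...) contains all 2 period values infinitely often.
Step 2: Hence inf of every tail = min of the period values = min(6.95, 5.06) = 5.06.
        liminf_n integral(f_n) = sup over m of (inf of tail from m) = 5.06.
Step 3: Similarly sup of every tail = max of the period values = 6.95.
        limsup_n integral(f_n) = 6.95.
Step 4: Fatou's lemma: integral(liminf_n f_n) <= liminf_n integral(f_n) = 5.06.
        So the integral of the pointwise liminf is at most 5.06.


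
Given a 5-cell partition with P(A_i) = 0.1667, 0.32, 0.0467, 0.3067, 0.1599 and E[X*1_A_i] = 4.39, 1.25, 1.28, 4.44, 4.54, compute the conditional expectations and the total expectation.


For each cell A_i: E[X|A_i] = E[X*1_A_i] / P(A_i)
Step 1: E[X|A_1] = 4.39 / 0.1667 = 26.334733
Step 2: E[X|A_2] = 1.25 / 0.32 = 3.90625
Step 3: E[X|A_3] = 1.28 / 0.0467 = 27.408994
Step 4: E[X|A_4] = 4.44 / 0.3067 = 14.476687
Step 5: E[X|A_5] = 4.54 / 0.1599 = 28.392745
Verification: E[X] = sum E[X*1_A_i] = 4.39 + 1.25 + 1.28 + 4.44 + 4.54 = 15.9


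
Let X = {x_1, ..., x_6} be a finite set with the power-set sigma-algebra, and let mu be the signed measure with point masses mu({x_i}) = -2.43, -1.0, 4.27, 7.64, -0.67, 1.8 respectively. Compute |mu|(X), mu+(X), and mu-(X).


Step 1: Every measurable set is a union of atoms (the cells / points), so a Hahn decomposition is
  obtained by grouping atoms by sign: P = union of atoms with mu > 0, N = union of the remaining atoms.
  Atoms in P (indices): 3, 4, 6;  atoms in N (indices): 1, 2, 5
  Positive values: 4.27, 7.64, 1.8
  Negative values: -2.43, -1, -0.67
Step 2: mu+(X) = mu(P) = sum of positive atom values = 13.71
Step 3: mu-(X) = -mu(N) = sum of |negative atom values| = 4.1
Step 4: |mu|(X) = mu+(X) + mu-(X) = 13.71 + 4.1 = 17.81


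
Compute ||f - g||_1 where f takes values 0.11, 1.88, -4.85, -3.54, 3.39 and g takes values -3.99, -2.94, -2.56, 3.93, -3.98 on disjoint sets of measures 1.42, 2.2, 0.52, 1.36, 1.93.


Step 1: Compute differences f_i - g_i:
  0.11 - -3.99 = 4.1
  1.88 - -2.94 = 4.82
  -4.85 - -2.56 = -2.29
  -3.54 - 3.93 = -7.47
  3.39 - -3.98 = 7.37
Step 2: Compute |diff|^1 * measure for each set:
  |4.1|^1 * 1.42 = 4.1 * 1.42 = 5.822
  |4.82|^1 * 2.2 = 4.82 * 2.2 = 10.604
  |-2.29|^1 * 0.52 = 2.29 * 0.52 = 1.1908
  |-7.47|^1 * 1.36 = 7.47 * 1.36 = 10.1592
  |7.37|^1 * 1.93 = 7.37 * 1.93 = 14.2241
Step 3: Sum = 42.0001
Step 4: ||f-g||_1 = (42.0001)^(1/1) = 42.0001


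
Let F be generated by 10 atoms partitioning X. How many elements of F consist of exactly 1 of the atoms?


Each element of F is a union of some subset of the 10 atoms.
Elements that are unions of exactly 1 atoms correspond to 1-element subsets of the 10 atoms.
Count = C(10, 1) = 10! / (1! * 9!) = 10.


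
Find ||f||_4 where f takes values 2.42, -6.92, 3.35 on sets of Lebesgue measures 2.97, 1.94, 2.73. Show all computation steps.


Step 1: Compute |f_i|^4 for each value:
  |2.42|^4 = 34.297421
  |-6.92|^4 = 2293.107305
  |3.35|^4 = 125.944506
Step 2: Multiply by measures and sum:
  34.297421 * 2.97 = 101.86334
  2293.107305 * 1.94 = 4448.628172
  125.944506 * 2.73 = 343.828502
Sum = 101.86334 + 4448.628172 + 343.828502 = 4894.320014
Step 3: Take the p-th root:
||f||_4 = (4894.320014)^(1/4) = 8.364175


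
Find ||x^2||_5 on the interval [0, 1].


Step 1: ||f||_5 = (integral_0^1 |x^2|^5 dx)^(1/5)
     = (integral_0^1 x^10 dx)^(1/5)
Step 2: integral_0^1 x^10 dx = [x^11/(11)] from 0 to 1 = 1^11/11
     = 1/11 = 0.090909
Step 3: ||f||_5 = (0.090909)^(1/5) = 0.619044


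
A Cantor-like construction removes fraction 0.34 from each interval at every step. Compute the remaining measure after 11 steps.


Step 1: At each step, fraction remaining = 1 - 0.34 = 0.66
Step 2: After 11 steps, measure = (0.66)^11
Result = 0.010351


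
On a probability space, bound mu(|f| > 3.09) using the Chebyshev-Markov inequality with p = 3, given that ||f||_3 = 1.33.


Chebyshev/Markov inequality: mu(|f| > eps) <= (||f||_p / eps)^p
Step 1: ||f||_3 / eps = 1.33 / 3.09 = 0.430421
Step 2: Raise to power p = 3:
  (0.430421)^3 = 0.079741
Step 3: Therefore mu(|f| > 3.09) <= 0.079741


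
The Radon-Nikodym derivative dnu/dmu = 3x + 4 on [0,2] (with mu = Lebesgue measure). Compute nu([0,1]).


nu(A) = integral_A (dnu/dmu) dmu = integral_0^1 (3x + 4) dx
Step 1: Antiderivative F(x) = (3/2)x^2 + 4x
Step 2: F(1) = (3/2)*1^2 + 4*1 = 1.5 + 4 = 5.5
Step 3: F(0) = (3/2)*0^2 + 4*0 = 0.0 + 0 = 0.0
Step 4: nu([0,1]) = F(1) - F(0) = 5.5 - 0.0 = 5.5


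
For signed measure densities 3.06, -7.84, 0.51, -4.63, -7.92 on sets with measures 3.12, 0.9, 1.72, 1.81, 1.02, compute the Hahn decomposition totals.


Step 1: Compute signed measure on each set:
  Set 1: 3.06 * 3.12 = 9.5472
  Set 2: -7.84 * 0.9 = -7.056
  Set 3: 0.51 * 1.72 = 0.8772
  Set 4: -4.63 * 1.81 = -8.3803
  Set 5: -7.92 * 1.02 = -8.0784
Step 2: Total signed measure = (9.5472) + (-7.056) + (0.8772) + (-8.3803) + (-8.0784)
     = -13.0903
Step 3: Positive part mu+(X) = sum of positive contributions = 10.4244
Step 4: Negative part mu-(X) = |sum of negative contributions| = 23.5147


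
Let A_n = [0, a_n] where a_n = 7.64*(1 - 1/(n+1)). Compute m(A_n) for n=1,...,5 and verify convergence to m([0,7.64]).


By continuity of measure from below: if A_n increases to A, then m(A_n) -> m(A).
Here A = [0, 7.64], so m(A) = 7.64
Step 1: a_1 = 7.64*(1 - 1/2) = 3.82, m(A_1) = 3.82
Step 2: a_2 = 7.64*(1 - 1/3) = 5.0933, m(A_2) = 5.0933
Step 3: a_3 = 7.64*(1 - 1/4) = 5.73, m(A_3) = 5.73
Step 4: a_4 = 7.64*(1 - 1/5) = 6.112, m(A_4) = 6.112
Step 5: a_5 = 7.64*(1 - 1/6) = 6.3667, m(A_5) = 6.3667
Limit: m(A_n) -> m([0,7.64]) = 7.64


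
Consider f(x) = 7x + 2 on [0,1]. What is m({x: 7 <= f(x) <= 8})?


f^(-1)([7, 8]) = {x : 7 <= 7x + 2 <= 8}
Solving: (7 - 2)/7 <= x <= (8 - 2)/7
= [0.714286, 0.857143]
Intersecting with [0,1]: [0.714286, 0.857143]
Measure = 0.857143 - 0.714286 = 0.142857


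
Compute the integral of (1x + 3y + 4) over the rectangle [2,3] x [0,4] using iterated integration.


By Fubini, integrate in x first, then y.
Step 1: Fix y, integrate over x in [2,3]:
  integral(1x + 3y + 4, x=2..3)
  = 1*(3^2 - 2^2)/2 + (3y + 4)*(3 - 2)
  = 2.5 + (3y + 4)*1
  = 2.5 + 3y + 4
  = 6.5 + 3y
Step 2: Integrate over y in [0,4]:
  integral(6.5 + 3y, y=0..4)
  = 6.5*4 + 3*(4^2 - 0^2)/2
  = 26 + 24
  = 50


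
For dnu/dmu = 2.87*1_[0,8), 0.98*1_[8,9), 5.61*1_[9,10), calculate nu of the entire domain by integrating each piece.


Integrate each piece of the Radon-Nikodym derivative:
Step 1: integral_0^8 2.87 dx = 2.87*(8-0) = 2.87*8 = 22.96
Step 2: integral_8^9 0.98 dx = 0.98*(9-8) = 0.98*1 = 0.98
Step 3: integral_9^10 5.61 dx = 5.61*(10-9) = 5.61*1 = 5.61
Total: 22.96 + 0.98 + 5.61 = 29.55


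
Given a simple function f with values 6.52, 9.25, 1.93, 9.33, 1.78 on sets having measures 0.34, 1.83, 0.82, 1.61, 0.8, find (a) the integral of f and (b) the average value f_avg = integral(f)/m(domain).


Step 1: Integral = sum(value_i * measure_i)
= 6.52*0.34 + 9.25*1.83 + 1.93*0.82 + 9.33*1.61 + 1.78*0.8
= 2.2168 + 16.9275 + 1.5826 + 15.0213 + 1.424
= 37.1722
Step 2: Total measure of domain = 0.34 + 1.83 + 0.82 + 1.61 + 0.8 = 5.4
Step 3: Average value = 37.1722 / 5.4 = 6.883741


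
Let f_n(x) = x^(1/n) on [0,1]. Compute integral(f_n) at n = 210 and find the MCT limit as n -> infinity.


At n = 210: f_210(x) = x^(1/210).
Step 1: integral(x^(1/210), 0, 1) = [x^(1/210+1) / (1/210+1)] from 0 to 1
     = 1 / (1/210 + 1) = 1 / ((210+1)/210) = 210/(210+1)
     = 210/211 = 0.995261
Step 2: As n -> infinity, f_n(x) = x^(1/n) -> 1 for x in (0,1], and f_n is increasing in n.
By MCT, lim_n integral(f_n) = integral(lim_n f_n) = integral(1, 0, 1) = 1.
Step 3: Verify convergence: 210/211 = 0.995261 -> 1


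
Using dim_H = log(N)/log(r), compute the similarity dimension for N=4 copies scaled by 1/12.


For a self-similar set with N copies scaled by 1/r:
dim_H = log(N)/log(r) = log(4)/log(12)
= 1.386294/2.484907
= 0.557886


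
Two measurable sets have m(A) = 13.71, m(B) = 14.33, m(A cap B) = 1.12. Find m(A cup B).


By inclusion-exclusion: m(A u B) = m(A) + m(B) - m(A n B)
= 13.71 + 14.33 - 1.12
= 26.92


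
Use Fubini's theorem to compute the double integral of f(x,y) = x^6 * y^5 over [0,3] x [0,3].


By Fubini's theorem, the double integral factors as a product of single integrals:
Step 1: integral_0^3 x^6 dx = [x^7/7] from 0 to 3
     = 3^7/7 = 312.428571
Step 2: integral_0^3 y^5 dy = [y^6/6] from 0 to 3
     = 3^6/6 = 121.5
Step 3: Double integral = 312.428571 * 121.5 = 37960.071429
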